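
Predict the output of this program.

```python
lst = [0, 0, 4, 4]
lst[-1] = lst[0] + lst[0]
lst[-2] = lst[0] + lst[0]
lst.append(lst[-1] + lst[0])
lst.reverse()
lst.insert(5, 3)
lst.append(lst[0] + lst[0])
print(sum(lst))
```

lst[-1] = lst[0]+lst[0] = 0+0 = 0 → [0, 0, 4, 0]
lst[-2] = lst[0]+lst[0] = 0+0 = 0 → [0, 0, 0, 0]
append lst[-1]+lst[0] = 0+0 = 0 → [0, 0, 0, 0, 0]
reverse → [0, 0, 0, 0, 0]
insert 3 at 5 → [0, 0, 0, 0, 0, 3]
append lst[0]+lst[0] = 0+0 = 0 → [0, 0, 0, 0, 0, 3, 0]
sum = 3

3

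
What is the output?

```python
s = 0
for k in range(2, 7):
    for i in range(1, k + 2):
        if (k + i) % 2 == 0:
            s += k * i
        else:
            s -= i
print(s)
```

k=2,i=1: odd sum, s = 0-1 = -1
k=2,i=2: even sum, s = (-1)+4 = 3
k=2,i=3: odd sum, s = 3-3 = 0
k=3,i=1: even sum, s = 0+3 = 3
k=3,i=2: odd sum, s = 3-2 = 1
k=3,i=3: even sum, s = 1+9 = 10
k=3,i=4: odd sum, s = 10-4 = 6
k=4,i=1: odd sum, s = 6-1 = 5
k=4,i=2: even sum, s = 5+8 = 13
k=4,i=3: odd sum, s = 13-3 = 10
k=4,i=4: even sum, s = 10+16 = 26
k=4,i=5: odd sum, s = 26-5 = 21
k=5,i=1: even sum, s = 21+5 = 26
k=5,i=2: odd sum, s = 26-2 = 24
k=5,i=3: even sum, s = 24+15 = 39
k=5,i=4: odd sum, s = 39-4 = 35
k=5,i=5: even sum, s = 35+25 = 60
k=5,i=6: odd sum, s = 60-6 = 54
k=6,i=1: odd sum, s = 54-1 = 53
k=6,i=2: even sum, s = 53+12 = 65
k=6,i=3: odd sum, s = 65-3 = 62
k=6,i=4: even sum, s = 62+24 = 86
k=6,i=5: odd sum, s = 86-5 = 81
k=6,i=6: even sum, s = 81+36 = 117
k=6,i=7: odd sum, s = 117-7 = 110

110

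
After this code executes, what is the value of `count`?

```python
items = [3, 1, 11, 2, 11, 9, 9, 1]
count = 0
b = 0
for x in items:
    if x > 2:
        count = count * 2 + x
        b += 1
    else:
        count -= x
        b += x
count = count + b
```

x=3: >2, count = 0*2+3 = 3; b=1
x=1: not >2, count = 3-1 = 2; b=2
x=11: >2, count = 2*2+11 = 15; b=3
x=2: not >2, count = 15-2 = 13; b=5
x=11: >2, count = 13*2+11 = 37; b=6
x=9: >2, count = 37*2+9 = 83; b=7
x=9: >2, count = 83*2+9 = 175; b=8
x=1: not >2, count = 175-1 = 174; b=9
count+b = 174+9 = 183

183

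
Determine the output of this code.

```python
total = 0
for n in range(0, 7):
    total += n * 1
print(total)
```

n=0: total = 0+0*1 = 0
n=1: total = 0+1*1 = 1
n=2: total = 1+2*1 = 3
n=3: total = 3+3*1 = 6
n=4: total = 6+4*1 = 10
n=5: total = 10+5*1 = 15
n=6: total = 15+6*1 = 21

21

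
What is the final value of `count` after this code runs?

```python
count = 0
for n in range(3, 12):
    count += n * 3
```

n=3: count = 0+3*3 = 9
n=4: count = 9+4*3 = 21
n=5: count = 21+5*3 = 36
n=6: count = 36+6*3 = 54
n=7: count = 54+7*3 = 75
n=8: count = 75+8*3 = 99
n=9: count = 99+9*3 = 126
n=10: count = 126+10*3 = 156
n=11: count = 156+11*3 = 189

189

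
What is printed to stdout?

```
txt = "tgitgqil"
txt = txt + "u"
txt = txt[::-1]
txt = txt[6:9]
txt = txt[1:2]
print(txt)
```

+ 'u' → 'tgitgqilu'
reverse → 'uliqgtigt'
slice [6:9] → 'igt'
slice [1:2] → 'g'

g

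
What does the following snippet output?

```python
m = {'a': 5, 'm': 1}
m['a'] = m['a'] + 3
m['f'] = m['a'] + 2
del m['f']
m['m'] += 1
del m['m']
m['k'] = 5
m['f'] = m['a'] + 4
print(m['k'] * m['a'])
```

m['a'] = m['a']+3 = 8 → {'a': 8, 'm': 1}
m['f'] = m['a']+2 = 10 → {'a': 8, 'm': 1, 'f': 10}
del 'f' → {'a': 8, 'm': 1}
m['m'] = 1+1 = 2 → {'a': 8, 'm': 2}
del 'm' → {'a': 8}
m['k'] = 5 → {'a': 8, 'k': 5}
m['f'] = m['a']+4 = 12 → {'a': 8, 'k': 5, 'f': 12}
m['k']*m['a'] = 5*8 = 40

40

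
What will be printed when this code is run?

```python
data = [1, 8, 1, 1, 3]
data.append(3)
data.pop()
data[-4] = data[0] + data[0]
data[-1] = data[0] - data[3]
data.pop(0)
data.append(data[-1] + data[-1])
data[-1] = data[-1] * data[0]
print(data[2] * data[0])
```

append 3 → [1, 8, 1, 1, 3, 3]
pop() removes 3 → [1, 8, 1, 1, 3]
data[-4] = data[0]+data[0] = 1+1 = 2 → [1, 2, 1, 1, 3]
data[-1] = data[0]-data[3] = 1-1 = 0 → [1, 2, 1, 1, 0]
pop(0) removes 1 → [2, 1, 1, 0]
append data[-1]+data[-1] = 0+0 = 0 → [2, 1, 1, 0, 0]
data[-1] = data[-1]*data[0] = 0*2 = 0 → [2, 1, 1, 0, 0]
data[2]*data[0] = 1*2 = 2

2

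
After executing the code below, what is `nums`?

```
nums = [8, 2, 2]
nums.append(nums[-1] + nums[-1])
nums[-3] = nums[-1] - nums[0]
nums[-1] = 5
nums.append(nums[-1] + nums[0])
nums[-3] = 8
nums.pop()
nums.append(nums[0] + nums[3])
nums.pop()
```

[8, -4, 8, 5]

append nums[-1]+nums[-1] = 2+2 = 4 → [8, 2, 2, 4]
nums[-3] = nums[-1]-nums[0] = 4-8 = -4 → [8, -4, 2, 4]
nums[-1] = 5 → [8, -4, 2, 5]
append nums[-1]+nums[0] = 5+8 = 13 → [8, -4, 2, 5, 13]
nums[-3] = 8 → [8, -4, 8, 5, 13]
pop() removes 13 → [8, -4, 8, 5]
append nums[0]+nums[3] = 8+5 = 13 → [8, -4, 8, 5, 13]
pop() removes 13 → [8, -4, 8, 5]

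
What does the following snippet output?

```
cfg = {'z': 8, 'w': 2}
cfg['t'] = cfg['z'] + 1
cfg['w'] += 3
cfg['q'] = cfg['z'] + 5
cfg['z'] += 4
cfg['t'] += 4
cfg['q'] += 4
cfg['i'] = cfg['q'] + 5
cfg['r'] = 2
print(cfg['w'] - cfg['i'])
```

-17

cfg['t'] = cfg['z']+1 = 9 → {'z': 8, 'w': 2, 't': 9}
cfg['w'] = 2+3 = 5 → {'z': 8, 'w': 5, 't': 9}
cfg['q'] = cfg['z']+5 = 13 → {'z': 8, 'w': 5, 't': 9, 'q': 13}
cfg['z'] = 8+4 = 12 → {'z': 12, 'w': 5, 't': 9, 'q': 13}
cfg['t'] = 9+4 = 13 → {'z': 12, 'w': 5, 't': 13, 'q': 13}
cfg['q'] = 13+4 = 17 → {'z': 12, 'w': 5, 't': 13, 'q': 17}
cfg['i'] = cfg['q']+5 = 22 → {'z': 12, 'w': 5, 't': 13, 'q': 17, 'i': 22}
cfg['r'] = 2 → {'z': 12, 'w': 5, 't': 13, 'q': 17, 'i': 22, 'r': 2}
cfg['w']-cfg['i'] = 5-22 = -17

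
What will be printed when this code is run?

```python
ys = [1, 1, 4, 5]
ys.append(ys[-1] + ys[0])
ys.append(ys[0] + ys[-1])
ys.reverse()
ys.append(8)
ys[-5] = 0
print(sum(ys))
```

append ys[-1]+ys[0] = 5+1 = 6 → [1, 1, 4, 5, 6]
append ys[0]+ys[-1] = 1+6 = 7 → [1, 1, 4, 5, 6, 7]
reverse → [7, 6, 5, 4, 1, 1]
append 8 → [7, 6, 5, 4, 1, 1, 8]
ys[-5] = 0 → [7, 6, 0, 4, 1, 1, 8]
sum = 27

27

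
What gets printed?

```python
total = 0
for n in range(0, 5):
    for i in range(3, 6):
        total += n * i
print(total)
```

n=0,i=3: total = 0+0 = 0
n=0,i=4: total = 0+0 = 0
n=0,i=5: total = 0+0 = 0
n=1,i=3: total = 0+3 = 3
n=1,i=4: total = 3+4 = 7
n=1,i=5: total = 7+5 = 12
n=2,i=3: total = 12+6 = 18
n=2,i=4: total = 18+8 = 26
n=2,i=5: total = 26+10 = 36
n=3,i=3: total = 36+9 = 45
n=3,i=4: total = 45+12 = 57
n=3,i=5: total = 57+15 = 72
n=4,i=3: total = 72+12 = 84
n=4,i=4: total = 84+16 = 100
n=4,i=5: total = 100+20 = 120

120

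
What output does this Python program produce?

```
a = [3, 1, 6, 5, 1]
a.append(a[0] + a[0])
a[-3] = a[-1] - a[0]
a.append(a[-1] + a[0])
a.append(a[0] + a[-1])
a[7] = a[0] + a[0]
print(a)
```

[3, 1, 6, 3, 1, 6, 9, 6]

append a[0]+a[0] = 3+3 = 6 → [3, 1, 6, 5, 1, 6]
a[-3] = a[-1]-a[0] = 6-3 = 3 → [3, 1, 6, 3, 1, 6]
append a[-1]+a[0] = 6+3 = 9 → [3, 1, 6, 3, 1, 6, 9]
append a[0]+a[-1] = 3+9 = 12 → [3, 1, 6, 3, 1, 6, 9, 12]
a[7] = a[0]+a[0] = 3+3 = 6 → [3, 1, 6, 3, 1, 6, 9, 6]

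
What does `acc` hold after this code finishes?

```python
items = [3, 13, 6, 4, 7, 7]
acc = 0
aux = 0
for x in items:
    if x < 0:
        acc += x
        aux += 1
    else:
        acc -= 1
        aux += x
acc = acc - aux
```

x=3: not <0, acc = 0-1 = -1; aux=3
x=13: not <0, acc = (-1)-1 = -2; aux=16
x=6: not <0, acc = (-2)-1 = -3; aux=22
x=4: not <0, acc = (-3)-1 = -4; aux=26
x=7: not <0, acc = (-4)-1 = -5; aux=33
x=7: not <0, acc = (-5)-1 = -6; aux=40
acc-aux = (-6)-40 = -46

-46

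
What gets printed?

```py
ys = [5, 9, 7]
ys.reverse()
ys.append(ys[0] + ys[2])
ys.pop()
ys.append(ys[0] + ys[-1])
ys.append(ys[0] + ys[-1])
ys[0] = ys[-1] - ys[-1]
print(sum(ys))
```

45

reverse → [7, 9, 5]
append ys[0]+ys[2] = 7+5 = 12 → [7, 9, 5, 12]
pop() removes 12 → [7, 9, 5]
append ys[0]+ys[-1] = 7+5 = 12 → [7, 9, 5, 12]
append ys[0]+ys[-1] = 7+12 = 19 → [7, 9, 5, 12, 19]
ys[0] = ys[-1]-ys[-1] = 19-19 = 0 → [0, 9, 5, 12, 19]
sum = 45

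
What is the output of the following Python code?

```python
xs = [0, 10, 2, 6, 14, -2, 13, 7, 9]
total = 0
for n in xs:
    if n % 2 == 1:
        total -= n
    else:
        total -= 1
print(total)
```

n=0: not odd, total = 0-1 = -1
n=10: not odd, total = (-1)-1 = -2
n=2: not odd, total = (-2)-1 = -3
n=6: not odd, total = (-3)-1 = -4
n=14: not odd, total = (-4)-1 = -5
n=-2: not odd, total = (-5)-1 = -6
n=13: odd, total = (-6)-13 = -19
n=7: odd, total = (-19)-7 = -26
n=9: odd, total = (-26)-9 = -35

-35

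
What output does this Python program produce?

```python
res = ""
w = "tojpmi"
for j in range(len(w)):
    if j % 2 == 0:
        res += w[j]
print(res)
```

j=0: add 't' → 't'
j=1: skip
j=2: add 'j' → 'tj'
j=3: skip
j=4: add 'm' → 'tjm'
j=5: skip

tjm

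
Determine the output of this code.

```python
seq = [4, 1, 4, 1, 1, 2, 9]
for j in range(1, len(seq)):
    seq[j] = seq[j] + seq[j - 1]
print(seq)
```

j=1: seq[1] = 1+4 = 5 → [4, 5, 4, 1, 1, 2, 9]
j=2: seq[2] = 4+5 = 9 → [4, 5, 9, 1, 1, 2, 9]
j=3: seq[3] = 1+9 = 10 → [4, 5, 9, 10, 1, 2, 9]
j=4: seq[4] = 1+10 = 11 → [4, 5, 9, 10, 11, 2, 9]
j=5: seq[5] = 2+11 = 13 → [4, 5, 9, 10, 11, 13, 9]
j=6: seq[6] = 9+13 = 22 → [4, 5, 9, 10, 11, 13, 22]

[4, 5, 9, 10, 11, 13, 22]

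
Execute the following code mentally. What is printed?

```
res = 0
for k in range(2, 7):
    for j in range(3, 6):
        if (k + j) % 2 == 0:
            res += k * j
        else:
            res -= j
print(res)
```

k=2,j=3: odd sum, res = 0-3 = -3
k=2,j=4: even sum, res = (-3)+8 = 5
k=2,j=5: odd sum, res = 5-5 = 0
k=3,j=3: even sum, res = 0+9 = 9
k=3,j=4: odd sum, res = 9-4 = 5
k=3,j=5: even sum, res = 5+15 = 20
k=4,j=3: odd sum, res = 20-3 = 17
k=4,j=4: even sum, res = 17+16 = 33
k=4,j=5: odd sum, res = 33-5 = 28
k=5,j=3: even sum, res = 28+15 = 43
k=5,j=4: odd sum, res = 43-4 = 39
k=5,j=5: even sum, res = 39+25 = 64
k=6,j=3: odd sum, res = 64-3 = 61
k=6,j=4: even sum, res = 61+24 = 85
k=6,j=5: odd sum, res = 85-5 = 80

80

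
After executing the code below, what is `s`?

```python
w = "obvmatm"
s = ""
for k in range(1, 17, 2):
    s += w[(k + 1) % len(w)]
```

'vambmtov'

k=1: add w[2]='v' → 'v'
k=3: add w[4]='a' → 'va'
k=5: add w[6]='m' → 'vam'
k=7: add w[1]='b' → 'vamb'
k=9: add w[3]='m' → 'vambm'
k=11: add w[5]='t' → 'vambmt'
k=13: add w[0]='o' → 'vambmto'
k=15: add w[2]='v' → 'vambmtov'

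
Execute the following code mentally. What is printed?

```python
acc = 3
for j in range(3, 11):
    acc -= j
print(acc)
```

j=3: acc = 3-3 = 0
j=4: acc = 0-4 = -4
j=5: acc = (-4)-5 = -9
j=6: acc = (-9)-6 = -15
j=7: acc = (-15)-7 = -22
j=8: acc = (-22)-8 = -30
j=9: acc = (-30)-9 = -39
j=10: acc = (-39)-10 = -49

-49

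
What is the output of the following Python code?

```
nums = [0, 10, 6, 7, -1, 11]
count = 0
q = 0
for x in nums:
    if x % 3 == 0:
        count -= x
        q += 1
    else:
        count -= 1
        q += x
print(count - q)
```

x=0: %3==0, count = 0-0 = 0; q=1
x=10: not %3==0, count = 0-1 = -1; q=11
x=6: %3==0, count = (-1)-6 = -7; q=12
x=7: not %3==0, count = (-7)-1 = -8; q=19
x=-1: not %3==0, count = (-8)-1 = -9; q=18
x=11: not %3==0, count = (-9)-1 = -10; q=29
count-q = (-10)-29 = -39

-39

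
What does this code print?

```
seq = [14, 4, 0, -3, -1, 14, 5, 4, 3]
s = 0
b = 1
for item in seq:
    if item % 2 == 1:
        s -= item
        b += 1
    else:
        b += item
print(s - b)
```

-45

item=14: not odd; b=15
item=4: not odd; b=19
item=0: not odd; b=19
item=-3: odd, s = 0-(-3) = 3; b=20
item=-1: odd, s = 3-(-1) = 4; b=21
item=14: not odd; b=35
item=5: odd, s = 4-5 = -1; b=36
item=4: not odd; b=40
item=3: odd, s = (-1)-3 = -4; b=41
s-b = (-4)-41 = -45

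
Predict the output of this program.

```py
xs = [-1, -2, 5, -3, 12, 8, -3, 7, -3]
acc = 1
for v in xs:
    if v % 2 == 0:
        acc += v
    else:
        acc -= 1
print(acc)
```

13

v=-1: not even, acc = 1-1 = 0
v=-2: even, acc = 0+(-2) = -2
v=5: not even, acc = (-2)-1 = -3
v=-3: not even, acc = (-3)-1 = -4
v=12: even, acc = (-4)+12 = 8
v=8: even, acc = 8+8 = 16
v=-3: not even, acc = 16-1 = 15
v=7: not even, acc = 15-1 = 14
v=-3: not even, acc = 14-1 = 13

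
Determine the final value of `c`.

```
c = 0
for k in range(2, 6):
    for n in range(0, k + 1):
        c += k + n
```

102

k=2,n=0: c = 0+2 = 2
k=2,n=1: c = 2+3 = 5
k=2,n=2: c = 5+4 = 9
k=3,n=0: c = 9+3 = 12
k=3,n=1: c = 12+4 = 16
k=3,n=2: c = 16+5 = 21
k=3,n=3: c = 21+6 = 27
k=4,n=0: c = 27+4 = 31
k=4,n=1: c = 31+5 = 36
k=4,n=2: c = 36+6 = 42
k=4,n=3: c = 42+7 = 49
k=4,n=4: c = 49+8 = 57
k=5,n=0: c = 57+5 = 62
k=5,n=1: c = 62+6 = 68
k=5,n=2: c = 68+7 = 75
k=5,n=3: c = 75+8 = 83
k=5,n=4: c = 83+9 = 92
k=5,n=5: c = 92+10 = 102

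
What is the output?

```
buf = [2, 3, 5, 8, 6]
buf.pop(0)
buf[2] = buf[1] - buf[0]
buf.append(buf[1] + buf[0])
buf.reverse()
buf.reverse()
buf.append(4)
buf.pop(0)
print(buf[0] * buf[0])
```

25

pop(0) removes 2 → [3, 5, 8, 6]
buf[2] = buf[1]-buf[0] = 5-3 = 2 → [3, 5, 2, 6]
append buf[1]+buf[0] = 5+3 = 8 → [3, 5, 2, 6, 8]
reverse → [8, 6, 2, 5, 3]
reverse → [3, 5, 2, 6, 8]
append 4 → [3, 5, 2, 6, 8, 4]
pop(0) removes 3 → [5, 2, 6, 8, 4]
buf[0]*buf[0] = 5*5 = 25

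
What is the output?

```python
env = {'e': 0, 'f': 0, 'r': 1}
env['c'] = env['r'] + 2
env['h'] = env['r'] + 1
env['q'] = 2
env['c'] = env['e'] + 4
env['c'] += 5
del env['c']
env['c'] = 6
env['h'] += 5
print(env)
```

{'e': 0, 'f': 0, 'r': 1, 'h': 7, 'q': 2, 'c': 6}

env['c'] = env['r']+2 = 3 → {'e': 0, 'f': 0, 'r': 1, 'c': 3}
env['h'] = env['r']+1 = 2 → {'e': 0, 'f': 0, 'r': 1, 'c': 3, 'h': 2}
env['q'] = 2 → {'e': 0, 'f': 0, 'r': 1, 'c': 3, 'h': 2, 'q': 2}
env['c'] = env['e']+4 = 4 → {'e': 0, 'f': 0, 'r': 1, 'c': 4, 'h': 2, 'q': 2}
env['c'] = 4+5 = 9 → {'e': 0, 'f': 0, 'r': 1, 'c': 9, 'h': 2, 'q': 2}
del 'c' → {'e': 0, 'f': 0, 'r': 1, 'h': 2, 'q': 2}
env['c'] = 6 → {'e': 0, 'f': 0, 'r': 1, 'h': 2, 'q': 2, 'c': 6}
env['h'] = 2+5 = 7 → {'e': 0, 'f': 0, 'r': 1, 'h': 7, 'q': 2, 'c': 6}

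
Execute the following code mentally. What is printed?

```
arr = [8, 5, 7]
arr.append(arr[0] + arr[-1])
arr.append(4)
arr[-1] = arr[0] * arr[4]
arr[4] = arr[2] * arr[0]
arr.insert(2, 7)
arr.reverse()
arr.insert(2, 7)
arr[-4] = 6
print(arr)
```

[56, 15, 7, 6, 7, 5, 8]

append arr[0]+arr[-1] = 8+7 = 15 → [8, 5, 7, 15]
append 4 → [8, 5, 7, 15, 4]
arr[-1] = arr[0]*arr[4] = 8*4 = 32 → [8, 5, 7, 15, 32]
arr[4] = arr[2]*arr[0] = 7*8 = 56 → [8, 5, 7, 15, 56]
insert 7 at 2 → [8, 5, 7, 7, 15, 56]
reverse → [56, 15, 7, 7, 5, 8]
insert 7 at 2 → [56, 15, 7, 7, 7, 5, 8]
arr[-4] = 6 → [56, 15, 7, 6, 7, 5, 8]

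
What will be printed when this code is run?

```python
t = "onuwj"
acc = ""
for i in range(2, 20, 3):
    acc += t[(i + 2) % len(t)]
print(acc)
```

juownj

i=2: add t[4]='j' → 'j'
i=5: add t[2]='u' → 'ju'
i=8: add t[0]='o' → 'juo'
i=11: add t[3]='w' → 'juow'
i=14: add t[1]='n' → 'juown'
i=17: add t[4]='j' → 'juownj'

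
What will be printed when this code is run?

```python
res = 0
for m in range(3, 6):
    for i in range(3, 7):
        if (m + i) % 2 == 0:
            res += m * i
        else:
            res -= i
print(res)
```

m=3,i=3: even sum, res = 0+9 = 9
m=3,i=4: odd sum, res = 9-4 = 5
m=3,i=5: even sum, res = 5+15 = 20
m=3,i=6: odd sum, res = 20-6 = 14
m=4,i=3: odd sum, res = 14-3 = 11
m=4,i=4: even sum, res = 11+16 = 27
m=4,i=5: odd sum, res = 27-5 = 22
m=4,i=6: even sum, res = 22+24 = 46
m=5,i=3: even sum, res = 46+15 = 61
m=5,i=4: odd sum, res = 61-4 = 57
m=5,i=5: even sum, res = 57+25 = 82
m=5,i=6: odd sum, res = 82-6 = 76

76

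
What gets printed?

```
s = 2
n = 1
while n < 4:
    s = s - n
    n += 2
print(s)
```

-2

n=1: s = 2-1 = 1
n=3: s = 1-3 = -2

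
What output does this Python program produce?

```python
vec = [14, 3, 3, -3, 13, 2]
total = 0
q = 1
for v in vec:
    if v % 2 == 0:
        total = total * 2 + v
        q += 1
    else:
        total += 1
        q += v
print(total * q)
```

v=14: even, total = 0*2+14 = 14; q=2
v=3: not even, total = 14+1 = 15; q=5
v=3: not even, total = 15+1 = 16; q=8
v=-3: not even, total = 16+1 = 17; q=5
v=13: not even, total = 17+1 = 18; q=18
v=2: even, total = 18*2+2 = 38; q=19
total*q = 38*19 = 722

722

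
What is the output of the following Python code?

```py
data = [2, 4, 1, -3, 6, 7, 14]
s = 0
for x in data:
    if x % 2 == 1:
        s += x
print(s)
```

5

x=2: not odd
x=4: not odd
x=1: odd, s = 0+1 = 1
x=-3: odd, s = 1+(-3) = -2
x=6: not odd
x=7: odd, s = (-2)+7 = 5
x=14: not odd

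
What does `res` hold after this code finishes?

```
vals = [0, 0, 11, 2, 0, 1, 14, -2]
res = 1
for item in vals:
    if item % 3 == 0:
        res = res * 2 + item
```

item=0: %3==0, res = 1*2+0 = 2
item=0: %3==0, res = 2*2+0 = 4
item=11: not %3==0
item=2: not %3==0
item=0: %3==0, res = 4*2+0 = 8
item=1: not %3==0
item=14: not %3==0
item=-2: not %3==0

8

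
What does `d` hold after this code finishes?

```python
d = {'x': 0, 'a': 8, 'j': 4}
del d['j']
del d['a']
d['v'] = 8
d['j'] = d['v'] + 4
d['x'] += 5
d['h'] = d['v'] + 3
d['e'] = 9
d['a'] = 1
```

del 'j' → {'x': 0, 'a': 8}
del 'a' → {'x': 0}
d['v'] = 8 → {'x': 0, 'v': 8}
d['j'] = d['v']+4 = 12 → {'x': 0, 'v': 8, 'j': 12}
d['x'] = 0+5 = 5 → {'x': 5, 'v': 8, 'j': 12}
d['h'] = d['v']+3 = 11 → {'x': 5, 'v': 8, 'j': 12, 'h': 11}
d['e'] = 9 → {'x': 5, 'v': 8, 'j': 12, 'h': 11, 'e': 9}
d['a'] = 1 → {'x': 5, 'v': 8, 'j': 12, 'h': 11, 'e': 9, 'a': 1}

{'x': 5, 'v': 8, 'j': 12, 'h': 11, 'e': 9, 'a': 1}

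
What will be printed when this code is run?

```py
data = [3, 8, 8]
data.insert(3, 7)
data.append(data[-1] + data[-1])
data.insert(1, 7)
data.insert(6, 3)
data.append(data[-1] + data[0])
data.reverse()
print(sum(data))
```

56

insert 7 at 3 → [3, 8, 8, 7]
append data[-1]+data[-1] = 7+7 = 14 → [3, 8, 8, 7, 14]
insert 7 at 1 → [3, 7, 8, 8, 7, 14]
insert 3 at 6 → [3, 7, 8, 8, 7, 14, 3]
append data[-1]+data[0] = 3+3 = 6 → [3, 7, 8, 8, 7, 14, 3, 6]
reverse → [6, 3, 14, 7, 8, 8, 7, 3]
sum = 56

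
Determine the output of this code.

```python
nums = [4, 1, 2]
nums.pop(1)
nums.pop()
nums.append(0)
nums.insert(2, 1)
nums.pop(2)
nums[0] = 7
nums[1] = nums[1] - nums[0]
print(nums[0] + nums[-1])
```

pop(1) removes 1 → [4, 2]
pop() removes 2 → [4]
append 0 → [4, 0]
insert 1 at 2 → [4, 0, 1]
pop(2) removes 1 → [4, 0]
nums[0] = 7 → [7, 0]
nums[1] = nums[1]-nums[0] = 0-7 = -7 → [7, -7]
nums[0]+nums[-1] = 7+(-7) = 0

0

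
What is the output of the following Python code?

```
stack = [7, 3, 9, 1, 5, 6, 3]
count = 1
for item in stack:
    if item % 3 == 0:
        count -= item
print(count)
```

item=7: not %3==0
item=3: %3==0, count = 1-3 = -2
item=9: %3==0, count = (-2)-9 = -11
item=1: not %3==0
item=5: not %3==0
item=6: %3==0, count = (-11)-6 = -17
item=3: %3==0, count = (-17)-3 = -20

-20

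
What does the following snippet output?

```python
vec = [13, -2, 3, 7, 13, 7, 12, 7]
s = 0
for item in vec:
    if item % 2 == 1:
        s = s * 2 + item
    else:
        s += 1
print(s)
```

item=13: odd, s = 0*2+13 = 13
item=-2: not odd, s = 13+1 = 14
item=3: odd, s = 14*2+3 = 31
item=7: odd, s = 31*2+7 = 69
item=13: odd, s = 69*2+13 = 151
item=7: odd, s = 151*2+7 = 309
item=12: not odd, s = 309+1 = 310
item=7: odd, s = 310*2+7 = 627

627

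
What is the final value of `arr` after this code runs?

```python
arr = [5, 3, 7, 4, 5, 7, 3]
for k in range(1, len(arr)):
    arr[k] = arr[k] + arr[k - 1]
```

k=1: arr[1] = 3+5 = 8 → [5, 8, 7, 4, 5, 7, 3]
k=2: arr[2] = 7+8 = 15 → [5, 8, 15, 4, 5, 7, 3]
k=3: arr[3] = 4+15 = 19 → [5, 8, 15, 19, 5, 7, 3]
k=4: arr[4] = 5+19 = 24 → [5, 8, 15, 19, 24, 7, 3]
k=5: arr[5] = 7+24 = 31 → [5, 8, 15, 19, 24, 31, 3]
k=6: arr[6] = 3+31 = 34 → [5, 8, 15, 19, 24, 31, 34]

[5, 8, 15, 19, 24, 31, 34]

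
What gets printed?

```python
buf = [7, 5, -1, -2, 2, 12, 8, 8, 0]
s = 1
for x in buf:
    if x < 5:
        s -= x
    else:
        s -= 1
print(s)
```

x=7: not <5, s = 1-1 = 0
x=5: not <5, s = 0-1 = -1
x=-1: <5, s = (-1)-(-1) = 0
x=-2: <5, s = 0-(-2) = 2
x=2: <5, s = 2-2 = 0
x=12: not <5, s = 0-1 = -1
x=8: not <5, s = (-1)-1 = -2
x=8: not <5, s = (-2)-1 = -3
x=0: <5, s = (-3)-0 = -3

-3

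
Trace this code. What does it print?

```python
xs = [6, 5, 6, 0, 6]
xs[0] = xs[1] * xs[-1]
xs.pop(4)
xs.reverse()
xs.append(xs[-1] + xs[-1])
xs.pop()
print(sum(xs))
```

xs[0] = xs[1]*xs[-1] = 5*6 = 30 → [30, 5, 6, 0, 6]
pop(4) removes 6 → [30, 5, 6, 0]
reverse → [0, 6, 5, 30]
append xs[-1]+xs[-1] = 30+30 = 60 → [0, 6, 5, 30, 60]
pop() removes 60 → [0, 6, 5, 30]
sum = 41

41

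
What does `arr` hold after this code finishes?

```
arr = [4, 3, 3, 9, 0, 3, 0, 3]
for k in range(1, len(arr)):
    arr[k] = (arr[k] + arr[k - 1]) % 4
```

k=1: arr[1] = (3+4)%4 = 3 → [4, 3, 3, 9, 0, 3, 0, 3]
k=2: arr[2] = (3+3)%4 = 2 → [4, 3, 2, 9, 0, 3, 0, 3]
k=3: arr[3] = (9+2)%4 = 3 → [4, 3, 2, 3, 0, 3, 0, 3]
k=4: arr[4] = (0+3)%4 = 3 → [4, 3, 2, 3, 3, 3, 0, 3]
k=5: arr[5] = (3+3)%4 = 2 → [4, 3, 2, 3, 3, 2, 0, 3]
k=6: arr[6] = (0+2)%4 = 2 → [4, 3, 2, 3, 3, 2, 2, 3]
k=7: arr[7] = (3+2)%4 = 1 → [4, 3, 2, 3, 3, 2, 2, 1]

[4, 3, 2, 3, 3, 2, 2, 1]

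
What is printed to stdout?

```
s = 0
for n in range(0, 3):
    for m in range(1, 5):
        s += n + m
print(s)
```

n=0,m=1: s = 0+1 = 1
n=0,m=2: s = 1+2 = 3
n=0,m=3: s = 3+3 = 6
n=0,m=4: s = 6+4 = 10
n=1,m=1: s = 10+2 = 12
n=1,m=2: s = 12+3 = 15
n=1,m=3: s = 15+4 = 19
n=1,m=4: s = 19+5 = 24
n=2,m=1: s = 24+3 = 27
n=2,m=2: s = 27+4 = 31
n=2,m=3: s = 31+5 = 36
n=2,m=4: s = 36+6 = 42

42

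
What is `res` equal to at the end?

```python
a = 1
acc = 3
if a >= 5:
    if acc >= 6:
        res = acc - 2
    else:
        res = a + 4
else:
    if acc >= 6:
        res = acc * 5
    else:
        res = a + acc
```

4

a=1, acc=3
a >= 5 is False; acc >= 6 is False
→ res = a + acc = 4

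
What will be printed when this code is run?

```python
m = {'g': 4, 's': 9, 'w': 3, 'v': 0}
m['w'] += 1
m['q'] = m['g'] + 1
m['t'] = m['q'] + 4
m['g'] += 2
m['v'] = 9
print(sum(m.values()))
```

42

m['w'] = 3+1 = 4 → {'g': 4, 's': 9, 'w': 4, 'v': 0}
m['q'] = m['g']+1 = 5 → {'g': 4, 's': 9, 'w': 4, 'v': 0, 'q': 5}
m['t'] = m['q']+4 = 9 → {'g': 4, 's': 9, 'w': 4, 'v': 0, 'q': 5, 't': 9}
m['g'] = 4+2 = 6 → {'g': 6, 's': 9, 'w': 4, 'v': 0, 'q': 5, 't': 9}
m['v'] = 9 → {'g': 6, 's': 9, 'w': 4, 'v': 9, 'q': 5, 't': 9}
sum of values = 42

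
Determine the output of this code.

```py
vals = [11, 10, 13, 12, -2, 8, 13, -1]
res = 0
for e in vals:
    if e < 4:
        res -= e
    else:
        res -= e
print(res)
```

-64

e=11: not <4, res = 0-11 = -11
e=10: not <4, res = (-11)-10 = -21
e=13: not <4, res = (-21)-13 = -34
e=12: not <4, res = (-34)-12 = -46
e=-2: <4, res = (-46)-(-2) = -44
e=8: not <4, res = (-44)-8 = -52
e=13: not <4, res = (-52)-13 = -65
e=-1: <4, res = (-65)-(-1) = -64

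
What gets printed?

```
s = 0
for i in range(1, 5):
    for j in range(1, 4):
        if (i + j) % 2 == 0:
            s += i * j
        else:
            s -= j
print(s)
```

16

i=1,j=1: even sum, s = 0+1 = 1
i=1,j=2: odd sum, s = 1-2 = -1
i=1,j=3: even sum, s = (-1)+3 = 2
i=2,j=1: odd sum, s = 2-1 = 1
i=2,j=2: even sum, s = 1+4 = 5
i=2,j=3: odd sum, s = 5-3 = 2
i=3,j=1: even sum, s = 2+3 = 5
i=3,j=2: odd sum, s = 5-2 = 3
i=3,j=3: even sum, s = 3+9 = 12
i=4,j=1: odd sum, s = 12-1 = 11
i=4,j=2: even sum, s = 11+8 = 19
i=4,j=3: odd sum, s = 19-3 = 16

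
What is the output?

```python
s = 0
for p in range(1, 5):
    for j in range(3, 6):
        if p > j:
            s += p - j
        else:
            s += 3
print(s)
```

34

p=1,j=3: not 1>3, s = 0+3 = 3
p=1,j=4: not 1>4, s = 3+3 = 6
p=1,j=5: not 1>5, s = 6+3 = 9
p=2,j=3: not 2>3, s = 9+3 = 12
p=2,j=4: not 2>4, s = 12+3 = 15
p=2,j=5: not 2>5, s = 15+3 = 18
p=3,j=3: not 3>3, s = 18+3 = 21
p=3,j=4: not 3>4, s = 21+3 = 24
p=3,j=5: not 3>5, s = 24+3 = 27
p=4,j=3: 4>3, s = 27+1 = 28
p=4,j=4: not 4>4, s = 28+3 = 31
p=4,j=5: not 4>5, s = 31+3 = 34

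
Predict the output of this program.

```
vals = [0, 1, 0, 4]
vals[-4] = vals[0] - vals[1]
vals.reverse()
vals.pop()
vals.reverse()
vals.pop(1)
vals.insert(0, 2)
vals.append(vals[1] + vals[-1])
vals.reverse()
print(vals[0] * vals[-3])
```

20

vals[-4] = vals[0]-vals[1] = 0-1 = -1 → [-1, 1, 0, 4]
reverse → [4, 0, 1, -1]
pop() removes -1 → [4, 0, 1]
reverse → [1, 0, 4]
pop(1) removes 0 → [1, 4]
insert 2 at 0 → [2, 1, 4]
append vals[1]+vals[-1] = 1+4 = 5 → [2, 1, 4, 5]
reverse → [5, 4, 1, 2]
vals[0]*vals[-3] = 5*4 = 20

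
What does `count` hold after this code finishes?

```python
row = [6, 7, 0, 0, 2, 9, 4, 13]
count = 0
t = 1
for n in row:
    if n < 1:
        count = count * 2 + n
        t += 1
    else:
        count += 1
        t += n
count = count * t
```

n=6: not <1, count = 0+1 = 1; t=7
n=7: not <1, count = 1+1 = 2; t=14
n=0: <1, count = 2*2+0 = 4; t=15
n=0: <1, count = 4*2+0 = 8; t=16
n=2: not <1, count = 8+1 = 9; t=18
n=9: not <1, count = 9+1 = 10; t=27
n=4: not <1, count = 10+1 = 11; t=31
n=13: not <1, count = 11+1 = 12; t=44
count*t = 12*44 = 528

528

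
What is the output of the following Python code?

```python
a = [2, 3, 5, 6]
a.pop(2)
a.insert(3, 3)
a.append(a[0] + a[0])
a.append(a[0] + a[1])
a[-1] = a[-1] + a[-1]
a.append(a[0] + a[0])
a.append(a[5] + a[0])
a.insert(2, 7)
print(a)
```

[2, 3, 7, 6, 3, 4, 10, 4, 12]

pop(2) removes 5 → [2, 3, 6]
insert 3 at 3 → [2, 3, 6, 3]
append a[0]+a[0] = 2+2 = 4 → [2, 3, 6, 3, 4]
append a[0]+a[1] = 2+3 = 5 → [2, 3, 6, 3, 4, 5]
a[-1] = a[-1]+a[-1] = 5+5 = 10 → [2, 3, 6, 3, 4, 10]
append a[0]+a[0] = 2+2 = 4 → [2, 3, 6, 3, 4, 10, 4]
append a[5]+a[0] = 10+2 = 12 → [2, 3, 6, 3, 4, 10, 4, 12]
insert 7 at 2 → [2, 3, 7, 6, 3, 4, 10, 4, 12]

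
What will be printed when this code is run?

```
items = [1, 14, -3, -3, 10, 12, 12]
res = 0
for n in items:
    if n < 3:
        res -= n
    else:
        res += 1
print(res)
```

9

n=1: <3, res = 0-1 = -1
n=14: not <3, res = (-1)+1 = 0
n=-3: <3, res = 0-(-3) = 3
n=-3: <3, res = 3-(-3) = 6
n=10: not <3, res = 6+1 = 7
n=12: not <3, res = 7+1 = 8
n=12: not <3, res = 8+1 = 9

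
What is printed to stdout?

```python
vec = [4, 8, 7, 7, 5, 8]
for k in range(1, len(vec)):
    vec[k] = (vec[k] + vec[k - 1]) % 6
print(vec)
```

k=1: vec[1] = (8+4)%6 = 0 → [4, 0, 7, 7, 5, 8]
k=2: vec[2] = (7+0)%6 = 1 → [4, 0, 1, 7, 5, 8]
k=3: vec[3] = (7+1)%6 = 2 → [4, 0, 1, 2, 5, 8]
k=4: vec[4] = (5+2)%6 = 1 → [4, 0, 1, 2, 1, 8]
k=5: vec[5] = (8+1)%6 = 3 → [4, 0, 1, 2, 1, 3]

[4, 0, 1, 2, 1, 3]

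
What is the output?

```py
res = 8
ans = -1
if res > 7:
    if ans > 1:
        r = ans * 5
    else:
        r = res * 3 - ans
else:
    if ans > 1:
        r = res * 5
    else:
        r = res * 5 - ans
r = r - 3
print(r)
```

22

res=8, ans=-1
res > 7 is True; ans > 1 is False
→ r = res * 3 - ans = 25
r = 25-3 = 22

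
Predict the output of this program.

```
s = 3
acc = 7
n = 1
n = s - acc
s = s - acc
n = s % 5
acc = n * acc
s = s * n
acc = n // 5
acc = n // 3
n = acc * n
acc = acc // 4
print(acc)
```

0

n = 3-7 = -4
s = 3-7 = -4
n = (-4)%5 = 1
acc = 1*7 = 7
s = (-4)*1 = -4
acc = 1//5 = 0
acc = 1//3 = 0
n = 0*1 = 0
acc = 0//4 = 0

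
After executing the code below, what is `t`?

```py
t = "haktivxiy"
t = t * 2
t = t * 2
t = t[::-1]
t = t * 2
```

'yixvitkahyixvitkahyixvitkahyixvitkahyixvitkahyixvitkahyixvitkahyixvitkah'

repeat ×2 → 'haktivxiyhaktivxiy'
repeat ×2 → 'haktivxiyhaktivxiyhaktivxiyhaktivxiy'
reverse → 'yixvitkahyixvitkahyixvitkahyixvitkah'
repeat ×2 → 'yixvitkahyixvitkahyixvitkahyixvitkahyixvitkahyixvitkahyixvitkahyixvitkah'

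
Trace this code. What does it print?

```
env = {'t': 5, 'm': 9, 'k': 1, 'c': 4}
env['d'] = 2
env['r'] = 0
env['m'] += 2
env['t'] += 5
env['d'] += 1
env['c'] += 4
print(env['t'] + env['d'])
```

13

env['d'] = 2 → {'t': 5, 'm': 9, 'k': 1, 'c': 4, 'd': 2}
env['r'] = 0 → {'t': 5, 'm': 9, 'k': 1, 'c': 4, 'd': 2, 'r': 0}
env['m'] = 9+2 = 11 → {'t': 5, 'm': 11, 'k': 1, 'c': 4, 'd': 2, 'r': 0}
env['t'] = 5+5 = 10 → {'t': 10, 'm': 11, 'k': 1, 'c': 4, 'd': 2, 'r': 0}
env['d'] = 2+1 = 3 → {'t': 10, 'm': 11, 'k': 1, 'c': 4, 'd': 3, 'r': 0}
env['c'] = 4+4 = 8 → {'t': 10, 'm': 11, 'k': 1, 'c': 8, 'd': 3, 'r': 0}
env['t']+env['d'] = 10+3 = 13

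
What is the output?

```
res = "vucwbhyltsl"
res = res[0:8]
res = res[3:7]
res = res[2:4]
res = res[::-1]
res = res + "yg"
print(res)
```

slice [0:8] → 'vucwbhyl'
slice [3:7] → 'wbhy'
slice [2:4] → 'hy'
reverse → 'yh'
+ 'yg' → 'yhyg'

yhyg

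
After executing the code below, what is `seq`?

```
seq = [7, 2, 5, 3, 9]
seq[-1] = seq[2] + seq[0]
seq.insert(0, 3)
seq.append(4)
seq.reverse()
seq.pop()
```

[4, 12, 3, 5, 2, 7]

seq[-1] = seq[2]+seq[0] = 5+7 = 12 → [7, 2, 5, 3, 12]
insert 3 at 0 → [3, 7, 2, 5, 3, 12]
append 4 → [3, 7, 2, 5, 3, 12, 4]
reverse → [4, 12, 3, 5, 2, 7, 3]
pop() removes 3 → [4, 12, 3, 5, 2, 7]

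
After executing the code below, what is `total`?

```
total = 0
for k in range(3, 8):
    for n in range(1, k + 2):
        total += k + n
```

k=3,n=1: total = 0+4 = 4
k=3,n=2: total = 4+5 = 9
k=3,n=3: total = 9+6 = 15
k=3,n=4: total = 15+7 = 22
k=4,n=1: total = 22+5 = 27
k=4,n=2: total = 27+6 = 33
k=4,n=3: total = 33+7 = 40
k=4,n=4: total = 40+8 = 48
k=4,n=5: total = 48+9 = 57
k=5,n=1: total = 57+6 = 63
k=5,n=2: total = 63+7 = 70
k=5,n=3: total = 70+8 = 78
k=5,n=4: total = 78+9 = 87
k=5,n=5: total = 87+10 = 97
k=5,n=6: total = 97+11 = 108
k=6,n=1: total = 108+7 = 115
k=6,n=2: total = 115+8 = 123
k=6,n=3: total = 123+9 = 132
k=6,n=4: total = 132+10 = 142
k=6,n=5: total = 142+11 = 153
k=6,n=6: total = 153+12 = 165
k=6,n=7: total = 165+13 = 178
k=7,n=1: total = 178+8 = 186
k=7,n=2: total = 186+9 = 195
k=7,n=3: total = 195+10 = 205
k=7,n=4: total = 205+11 = 216
k=7,n=5: total = 216+12 = 228
k=7,n=6: total = 228+13 = 241
k=7,n=7: total = 241+14 = 255
k=7,n=8: total = 255+15 = 270

270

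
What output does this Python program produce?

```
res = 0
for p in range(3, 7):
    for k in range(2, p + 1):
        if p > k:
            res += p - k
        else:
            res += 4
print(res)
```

p=3,k=2: 3>2, res = 0+1 = 1
p=3,k=3: not 3>3, res = 1+4 = 5
p=4,k=2: 4>2, res = 5+2 = 7
p=4,k=3: 4>3, res = 7+1 = 8
p=4,k=4: not 4>4, res = 8+4 = 12
p=5,k=2: 5>2, res = 12+3 = 15
p=5,k=3: 5>3, res = 15+2 = 17
p=5,k=4: 5>4, res = 17+1 = 18
p=5,k=5: not 5>5, res = 18+4 = 22
p=6,k=2: 6>2, res = 22+4 = 26
p=6,k=3: 6>3, res = 26+3 = 29
p=6,k=4: 6>4, res = 29+2 = 31
p=6,k=5: 6>5, res = 31+1 = 32
p=6,k=6: not 6>6, res = 32+4 = 36

36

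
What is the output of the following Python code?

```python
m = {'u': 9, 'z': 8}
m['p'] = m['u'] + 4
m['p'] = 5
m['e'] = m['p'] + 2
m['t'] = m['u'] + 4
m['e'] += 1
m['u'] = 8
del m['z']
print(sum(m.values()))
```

m['p'] = m['u']+4 = 13 → {'u': 9, 'z': 8, 'p': 13}
m['p'] = 5 → {'u': 9, 'z': 8, 'p': 5}
m['e'] = m['p']+2 = 7 → {'u': 9, 'z': 8, 'p': 5, 'e': 7}
m['t'] = m['u']+4 = 13 → {'u': 9, 'z': 8, 'p': 5, 'e': 7, 't': 13}
m['e'] = 7+1 = 8 → {'u': 9, 'z': 8, 'p': 5, 'e': 8, 't': 13}
m['u'] = 8 → {'u': 8, 'z': 8, 'p': 5, 'e': 8, 't': 13}
del 'z' → {'u': 8, 'p': 5, 'e': 8, 't': 13}
sum of values = 34

34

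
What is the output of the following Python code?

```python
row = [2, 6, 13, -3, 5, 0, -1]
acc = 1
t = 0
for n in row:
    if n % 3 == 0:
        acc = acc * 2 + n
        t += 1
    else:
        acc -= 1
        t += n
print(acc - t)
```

-11

n=2: not %3==0, acc = 1-1 = 0; t=2
n=6: %3==0, acc = 0*2+6 = 6; t=3
n=13: not %3==0, acc = 6-1 = 5; t=16
n=-3: %3==0, acc = 5*2+(-3) = 7; t=17
n=5: not %3==0, acc = 7-1 = 6; t=22
n=0: %3==0, acc = 6*2+0 = 12; t=23
n=-1: not %3==0, acc = 12-1 = 11; t=22
acc-t = 11-22 = -11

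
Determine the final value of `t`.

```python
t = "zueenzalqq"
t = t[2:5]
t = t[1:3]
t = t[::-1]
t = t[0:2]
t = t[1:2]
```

'e'

slice [2:5] → 'een'
slice [1:3] → 'en'
reverse → 'ne'
slice [0:2] → 'ne'
slice [1:2] → 'e'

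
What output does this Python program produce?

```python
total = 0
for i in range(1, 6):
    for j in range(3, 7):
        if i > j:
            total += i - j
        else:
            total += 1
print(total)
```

21

i=1,j=3: not 1>3, total = 0+1 = 1
i=1,j=4: not 1>4, total = 1+1 = 2
i=1,j=5: not 1>5, total = 2+1 = 3
i=1,j=6: not 1>6, total = 3+1 = 4
i=2,j=3: not 2>3, total = 4+1 = 5
i=2,j=4: not 2>4, total = 5+1 = 6
i=2,j=5: not 2>5, total = 6+1 = 7
i=2,j=6: not 2>6, total = 7+1 = 8
i=3,j=3: not 3>3, total = 8+1 = 9
i=3,j=4: not 3>4, total = 9+1 = 10
i=3,j=5: not 3>5, total = 10+1 = 11
i=3,j=6: not 3>6, total = 11+1 = 12
i=4,j=3: 4>3, total = 12+1 = 13
i=4,j=4: not 4>4, total = 13+1 = 14
i=4,j=5: not 4>5, total = 14+1 = 15
i=4,j=6: not 4>6, total = 15+1 = 16
i=5,j=3: 5>3, total = 16+2 = 18
i=5,j=4: 5>4, total = 18+1 = 19
i=5,j=5: not 5>5, total = 19+1 = 20
i=5,j=6: not 5>6, total = 20+1 = 21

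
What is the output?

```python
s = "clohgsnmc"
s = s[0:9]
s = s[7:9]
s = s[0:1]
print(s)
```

m

slice [0:9] → 'clohgsnmc'
slice [7:9] → 'mc'
slice [0:1] → 'm'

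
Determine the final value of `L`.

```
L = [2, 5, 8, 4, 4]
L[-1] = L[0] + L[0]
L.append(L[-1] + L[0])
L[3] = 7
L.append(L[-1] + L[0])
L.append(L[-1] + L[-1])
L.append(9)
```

[2, 5, 8, 7, 4, 6, 8, 16, 9]

L[-1] = L[0]+L[0] = 2+2 = 4 → [2, 5, 8, 4, 4]
append L[-1]+L[0] = 4+2 = 6 → [2, 5, 8, 4, 4, 6]
L[3] = 7 → [2, 5, 8, 7, 4, 6]
append L[-1]+L[0] = 6+2 = 8 → [2, 5, 8, 7, 4, 6, 8]
append L[-1]+L[-1] = 8+8 = 16 → [2, 5, 8, 7, 4, 6, 8, 16]
append 9 → [2, 5, 8, 7, 4, 6, 8, 16, 9]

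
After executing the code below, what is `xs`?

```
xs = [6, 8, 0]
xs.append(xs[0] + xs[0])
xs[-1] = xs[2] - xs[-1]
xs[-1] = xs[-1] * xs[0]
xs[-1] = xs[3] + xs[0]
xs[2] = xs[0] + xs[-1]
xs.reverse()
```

[-66, -60, 8, 6]

append xs[0]+xs[0] = 6+6 = 12 → [6, 8, 0, 12]
xs[-1] = xs[2]-xs[-1] = 0-12 = -12 → [6, 8, 0, -12]
xs[-1] = xs[-1]*xs[0] = (-12)*6 = -72 → [6, 8, 0, -72]
xs[-1] = xs[3]+xs[0] = (-72)+6 = -66 → [6, 8, 0, -66]
xs[2] = xs[0]+xs[-1] = 6+(-66) = -60 → [6, 8, -60, -66]
reverse → [-66, -60, 8, 6]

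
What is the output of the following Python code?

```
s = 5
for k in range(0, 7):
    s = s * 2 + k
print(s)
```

760

k=0: s = 5*2+0 = 10
k=1: s = 10*2+1 = 21
k=2: s = 21*2+2 = 44
k=3: s = 44*2+3 = 91
k=4: s = 91*2+4 = 186
k=5: s = 186*2+5 = 377
k=6: s = 377*2+6 = 760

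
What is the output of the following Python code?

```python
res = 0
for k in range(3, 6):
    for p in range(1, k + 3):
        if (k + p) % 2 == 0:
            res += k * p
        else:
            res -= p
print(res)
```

128

k=3,p=1: even sum, res = 0+3 = 3
k=3,p=2: odd sum, res = 3-2 = 1
k=3,p=3: even sum, res = 1+9 = 10
k=3,p=4: odd sum, res = 10-4 = 6
k=3,p=5: even sum, res = 6+15 = 21
k=4,p=1: odd sum, res = 21-1 = 20
k=4,p=2: even sum, res = 20+8 = 28
k=4,p=3: odd sum, res = 28-3 = 25
k=4,p=4: even sum, res = 25+16 = 41
k=4,p=5: odd sum, res = 41-5 = 36
k=4,p=6: even sum, res = 36+24 = 60
k=5,p=1: even sum, res = 60+5 = 65
k=5,p=2: odd sum, res = 65-2 = 63
k=5,p=3: even sum, res = 63+15 = 78
k=5,p=4: odd sum, res = 78-4 = 74
k=5,p=5: even sum, res = 74+25 = 99
k=5,p=6: odd sum, res = 99-6 = 93
k=5,p=7: even sum, res = 93+35 = 128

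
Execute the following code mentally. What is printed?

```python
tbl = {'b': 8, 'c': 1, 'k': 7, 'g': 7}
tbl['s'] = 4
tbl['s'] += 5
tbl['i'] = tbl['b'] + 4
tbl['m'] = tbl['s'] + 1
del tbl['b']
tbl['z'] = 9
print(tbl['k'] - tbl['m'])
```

tbl['s'] = 4 → {'b': 8, 'c': 1, 'k': 7, 'g': 7, 's': 4}
tbl['s'] = 4+5 = 9 → {'b': 8, 'c': 1, 'k': 7, 'g': 7, 's': 9}
tbl['i'] = tbl['b']+4 = 12 → {'b': 8, 'c': 1, 'k': 7, 'g': 7, 's': 9, 'i': 12}
tbl['m'] = tbl['s']+1 = 10 → {'b': 8, 'c': 1, 'k': 7, 'g': 7, 's': 9, 'i': 12, 'm': 10}
del 'b' → {'c': 1, 'k': 7, 'g': 7, 's': 9, 'i': 12, 'm': 10}
tbl['z'] = 9 → {'c': 1, 'k': 7, 'g': 7, 's': 9, 'i': 12, 'm': 10, 'z': 9}
tbl['k']-tbl['m'] = 7-10 = -3

-3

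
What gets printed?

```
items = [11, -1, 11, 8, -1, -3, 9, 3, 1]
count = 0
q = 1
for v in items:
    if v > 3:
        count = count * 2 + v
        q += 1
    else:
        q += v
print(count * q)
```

628

v=11: >3, count = 0*2+11 = 11; q=2
v=-1: not >3; q=1
v=11: >3, count = 11*2+11 = 33; q=2
v=8: >3, count = 33*2+8 = 74; q=3
v=-1: not >3; q=2
v=-3: not >3; q=-1
v=9: >3, count = 74*2+9 = 157; q=0
v=3: not >3; q=3
v=1: not >3; q=4
count*q = 157*4 = 628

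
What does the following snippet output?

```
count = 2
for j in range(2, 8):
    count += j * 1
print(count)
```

29

j=2: count = 2+2*1 = 4
j=3: count = 4+3*1 = 7
j=4: count = 7+4*1 = 11
j=5: count = 11+5*1 = 16
j=6: count = 16+6*1 = 22
j=7: count = 22+7*1 = 29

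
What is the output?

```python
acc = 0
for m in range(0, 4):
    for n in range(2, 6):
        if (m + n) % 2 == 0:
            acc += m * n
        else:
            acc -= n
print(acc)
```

16

m=0,n=2: even sum, acc = 0+0 = 0
m=0,n=3: odd sum, acc = 0-3 = -3
m=0,n=4: even sum, acc = (-3)+0 = -3
m=0,n=5: odd sum, acc = (-3)-5 = -8
m=1,n=2: odd sum, acc = (-8)-2 = -10
m=1,n=3: even sum, acc = (-10)+3 = -7
m=1,n=4: odd sum, acc = (-7)-4 = -11
m=1,n=5: even sum, acc = (-11)+5 = -6
m=2,n=2: even sum, acc = (-6)+4 = -2
m=2,n=3: odd sum, acc = (-2)-3 = -5
m=2,n=4: even sum, acc = (-5)+8 = 3
m=2,n=5: odd sum, acc = 3-5 = -2
m=3,n=2: odd sum, acc = (-2)-2 = -4
m=3,n=3: even sum, acc = (-4)+9 = 5
m=3,n=4: odd sum, acc = 5-4 = 1
m=3,n=5: even sum, acc = 1+15 = 16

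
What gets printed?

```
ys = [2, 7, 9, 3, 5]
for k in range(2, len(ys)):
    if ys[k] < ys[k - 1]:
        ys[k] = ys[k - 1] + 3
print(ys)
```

[2, 7, 9, 12, 15]

k=2: 9>=7, unchanged → [2, 7, 9, 3, 5]
k=3: 3<9, ys[3] = 9+3 = 12 → [2, 7, 9, 12, 5]
k=4: 5<12, ys[4] = 12+3 = 15 → [2, 7, 9, 12, 15]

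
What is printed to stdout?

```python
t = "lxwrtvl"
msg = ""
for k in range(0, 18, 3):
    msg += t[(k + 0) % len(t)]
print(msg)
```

lrlwvx

k=0: add t[0]='l' → 'l'
k=3: add t[3]='r' → 'lr'
k=6: add t[6]='l' → 'lrl'
k=9: add t[2]='w' → 'lrlw'
k=12: add t[5]='v' → 'lrlwv'
k=15: add t[1]='x' → 'lrlwvx'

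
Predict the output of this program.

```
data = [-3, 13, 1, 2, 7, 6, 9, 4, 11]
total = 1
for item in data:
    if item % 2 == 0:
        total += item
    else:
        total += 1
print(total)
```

item=-3: not even, total = 1+1 = 2
item=13: not even, total = 2+1 = 3
item=1: not even, total = 3+1 = 4
item=2: even, total = 4+2 = 6
item=7: not even, total = 6+1 = 7
item=6: even, total = 7+6 = 13
item=9: not even, total = 13+1 = 14
item=4: even, total = 14+4 = 18
item=11: not even, total = 18+1 = 19

19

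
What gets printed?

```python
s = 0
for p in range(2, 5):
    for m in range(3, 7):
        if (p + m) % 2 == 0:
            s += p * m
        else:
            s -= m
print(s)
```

58

p=2,m=3: odd sum, s = 0-3 = -3
p=2,m=4: even sum, s = (-3)+8 = 5
p=2,m=5: odd sum, s = 5-5 = 0
p=2,m=6: even sum, s = 0+12 = 12
p=3,m=3: even sum, s = 12+9 = 21
p=3,m=4: odd sum, s = 21-4 = 17
p=3,m=5: even sum, s = 17+15 = 32
p=3,m=6: odd sum, s = 32-6 = 26
p=4,m=3: odd sum, s = 26-3 = 23
p=4,m=4: even sum, s = 23+16 = 39
p=4,m=5: odd sum, s = 39-5 = 34
p=4,m=6: even sum, s = 34+24 = 58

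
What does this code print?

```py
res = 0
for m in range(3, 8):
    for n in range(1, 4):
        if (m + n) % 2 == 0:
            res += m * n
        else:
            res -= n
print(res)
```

66

m=3,n=1: even sum, res = 0+3 = 3
m=3,n=2: odd sum, res = 3-2 = 1
m=3,n=3: even sum, res = 1+9 = 10
m=4,n=1: odd sum, res = 10-1 = 9
m=4,n=2: even sum, res = 9+8 = 17
m=4,n=3: odd sum, res = 17-3 = 14
m=5,n=1: even sum, res = 14+5 = 19
m=5,n=2: odd sum, res = 19-2 = 17
m=5,n=3: even sum, res = 17+15 = 32
m=6,n=1: odd sum, res = 32-1 = 31
m=6,n=2: even sum, res = 31+12 = 43
m=6,n=3: odd sum, res = 43-3 = 40
m=7,n=1: even sum, res = 40+7 = 47
m=7,n=2: odd sum, res = 47-2 = 45
m=7,n=3: even sum, res = 45+21 = 66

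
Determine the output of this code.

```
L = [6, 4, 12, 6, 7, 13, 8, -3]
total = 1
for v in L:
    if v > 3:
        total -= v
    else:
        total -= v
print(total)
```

v=6: >3, total = 1-6 = -5
v=4: >3, total = (-5)-4 = -9
v=12: >3, total = (-9)-12 = -21
v=6: >3, total = (-21)-6 = -27
v=7: >3, total = (-27)-7 = -34
v=13: >3, total = (-34)-13 = -47
v=8: >3, total = (-47)-8 = -55
v=-3: not >3, total = (-55)-(-3) = -52

-52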